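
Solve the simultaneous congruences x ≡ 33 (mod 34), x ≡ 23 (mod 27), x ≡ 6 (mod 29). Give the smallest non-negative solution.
x ≡ 1427 (mod 26622); the representative in [0, 26622) is 1427

The moduli 34, 27, 29 are pairwise coprime, so by the CRT there is a unique solution mod 34·27·29 = 26622.
Solve by successive substitution. Start with x ≡ 33 (mod 34).
  Combine with x ≡ 23 (mod 27): write x = 33 + 34·t and require 33 + 34·t ≡ 23 (mod 27), i.e. 34·t ≡ 23 − 33 ≡ 17 (mod 27). Since 34^(−1) ≡ 4 (mod 27) (34 ≡ 7 (mod 27)), t ≡ 4·17 ≡ 14 (mod 27). So x ≡ 33 + 34·14 = 509 (mod 918).
  Combine with x ≡ 6 (mod 29): write x = 509 + 918·t and require 509 + 918·t ≡ 6 (mod 29), i.e. 918·t ≡ 6 − 509 ≡ 19 (mod 29). Since 918^(−1) ≡ 26 (mod 29) (918 ≡ 19 (mod 29)), t ≡ 26·19 ≡ 1 (mod 29). So x ≡ 509 + 918·1 = 1427 (mod 26622).
Unique solution in [0, 26622): x = 1427.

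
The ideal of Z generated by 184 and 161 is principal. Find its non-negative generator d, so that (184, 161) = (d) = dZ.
(184, 161) = (23); d = 23

In the PID Z, (a, b) is generated by gcd(a, b). Compute gcd(184, 161) with the extended Euclidean algorithm, tracking rows (r, s, t) with s·184 + t·161 = r:
  row A: (184, 1, 0)   [1·184 + 0·161 = 184]
  row B: (161, 0, 1)   [0·184 + 1·161 = 161]
  184 = 1·161 + 23   → row C = row A − 1·row B = (23, 1, −1)   [check: 1·184 − 1·161 = 23]
  161 = 7·23 + 0   → remainder 0, stop. gcd = 23 (last nonzero row C).
So gcd(184, 161) = 23, with Bézout identity 1·184 − 1·161 = 23. Containment (⊇): the Bézout identity exhibits 23 as an element of (184, 161), giving (23) ⊆ (184, 161). Containment (⊆): since 23 | 184 and 23 | 161 (184 = 23·8, 161 = 23·7), every Z-linear combination of 184 and 161 is divisible by 23, so (184, 161) ⊆ (23). Therefore (184, 161) = (23), d = 23.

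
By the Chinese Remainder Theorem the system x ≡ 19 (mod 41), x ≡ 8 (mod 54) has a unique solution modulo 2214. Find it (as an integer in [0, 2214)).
x ≡ 224 (mod 2214); the representative in [0, 2214) is 224

The moduli 41, 54 are pairwise coprime, so by the CRT there is a unique solution mod 41·54 = 2214.
Solve by successive substitution. Start with x ≡ 19 (mod 41).
  Combine with x ≡ 8 (mod 54): write x = 19 + 41·t and require 19 + 41·t ≡ 8 (mod 54), i.e. 41·t ≡ 8 − 19 ≡ 43 (mod 54). Since 41^(−1) ≡ 29 (mod 54), t ≡ 29·43 ≡ 5 (mod 54). So x ≡ 19 + 41·5 = 224 (mod 2214).
Unique solution in [0, 2214): x = 224.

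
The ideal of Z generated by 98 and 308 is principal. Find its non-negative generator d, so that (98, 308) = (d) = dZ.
In the PID Z, (a, b) is generated by gcd(a, b). Compute gcd(308, 98) with the extended Euclidean algorithm, tracking rows (r, s, t) with s·308 + t·98 = r:
  row A: (308, 1, 0)   [1·308 + 0·98 = 308]
  row B: (98, 0, 1)   [0·308 + 1·98 = 98]
  308 = 3·98 + 14   → row C = row A − 3·row B = (14, 1, −3)   [check: 1·308 − 3·98 = 14]
  98 = 7·14 + 0   → remainder 0, stop. gcd = 14 (last nonzero row C).
So gcd(98, 308) = 14, with Bézout identity 1·308 − 3·98 = 14. Containment (⊇): the Bézout identity exhibits 14 as an element of (98, 308), giving (14) ⊆ (98, 308). Containment (⊆): since 14 | 98 and 14 | 308 (98 = 14·7, 308 = 14·22), every Z-linear combination of 98 and 308 is divisible by 14, so (98, 308) ⊆ (14). Therefore (98, 308) = (14), d = 14.

Final answer: (98, 308) = (14); d = 14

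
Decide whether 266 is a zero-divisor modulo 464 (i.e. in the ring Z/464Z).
YES

gcd(266, 464) = 2 > 1, so 266 is not a unit in Z/464Z. In Z/nZ every nonzero non-unit is a zero-divisor: explicitly, take b = 464/gcd = 232 ≠ 0 (mod 464); then 266·232 = 61712 = 133·464, i.e. 266·232 ≡ 0 (mod 464). So 266 is a zero-divisor.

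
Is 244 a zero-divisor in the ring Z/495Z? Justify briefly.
gcd(244, 495) = 1, so 244 is a unit in Z/495Z (it has a multiplicative inverse). A unit cannot be a zero-divisor: if 244·b ≡ 0 then multiplying both sides by 244^(−1) gives b ≡ 0. So 244 is not a zero-divisor.

Final answer: NO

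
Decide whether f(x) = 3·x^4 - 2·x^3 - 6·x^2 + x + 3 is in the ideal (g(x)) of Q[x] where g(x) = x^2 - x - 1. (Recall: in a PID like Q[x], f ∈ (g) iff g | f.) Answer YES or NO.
NO

In Q[x] the ideal (g) consists of all multiples of g, so f ∈ (g) iff g | f, i.e. iff the remainder of f on division by g is 0. Divide f by g (g is monic, so eliminate the leading term of the running remainder at each step):
  leading term 3·x^4: subtract (3·x^2)·g(x) = 3·x^4 - 3·x^3 - 3·x^2, leaving x^3 - 3·x^2 + x + 3
  leading term x^3: subtract (x)·g(x) = x^3 - x^2 - x, leaving -2·x^2 + 2·x + 3
  leading term -2·x^2: subtract (-2)·g(x) = -2·x^2 + 2·x + 2, leaving 1
The remainder r(x) = 1 ≠ 0 (and deg r < deg g), so g ∤ f, i.e. f ∉ (g).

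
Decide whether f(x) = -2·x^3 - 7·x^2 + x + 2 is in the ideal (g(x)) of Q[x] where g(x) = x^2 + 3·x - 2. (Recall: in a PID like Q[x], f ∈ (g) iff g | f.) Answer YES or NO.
YES

In Q[x] the ideal (g) consists of all multiples of g, so f ∈ (g) iff g | f, i.e. iff the remainder of f on division by g is 0. Divide f by g (g is monic, so eliminate the leading term of the running remainder at each step):
  leading term -2·x^3: subtract (-2·x)·g(x) = -2·x^3 - 6·x^2 + 4·x, leaving -x^2 - 3·x + 2
  leading term -x^2: subtract (-1)·g(x) = -x^2 - 3·x + 2, leaving 0
The remainder is 0, so f(x) = g(x) · h(x) with h(x) = -2·x - 1. Hence g | f, i.e. f ∈ (g).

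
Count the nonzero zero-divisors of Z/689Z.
Z/689Z has 64 nonzero zero-divisors

In Z/689Z each nonzero element is either a unit (gcd with 689 is 1) or a zero-divisor (gcd > 1). The number of units is φ(689): factorise 689 = 13 · 53, so φ(689) = (13 − 1) · (53 − 1) = 12 · 52 = 624. The nonzero elements number 689 − 1 = 688. Hence the nonzero zero-divisors number 688 − 624 = 64.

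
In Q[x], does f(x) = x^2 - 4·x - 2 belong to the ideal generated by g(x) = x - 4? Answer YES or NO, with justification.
In Q[x] the ideal (g) consists of all multiples of g, so f ∈ (g) iff g | f, i.e. iff the remainder of f on division by g is 0. Divide f by g (g is monic, so eliminate the leading term of the running remainder at each step):
  leading term x^2: subtract (x)·g(x) = x^2 - 4·x, leaving -2
The remainder r(x) = -2 ≠ 0 (and deg r < deg g), so g ∤ f, i.e. f ∉ (g).

Final answer: NO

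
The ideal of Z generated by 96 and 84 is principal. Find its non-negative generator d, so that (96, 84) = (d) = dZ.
(96, 84) = (12); d = 12

In the PID Z, (a, b) is generated by gcd(a, b). Compute gcd(96, 84) with the extended Euclidean algorithm, tracking rows (r, s, t) with s·96 + t·84 = r:
  row A: (96, 1, 0)   [1·96 + 0·84 = 96]
  row B: (84, 0, 1)   [0·96 + 1·84 = 84]
  96 = 1·84 + 12   → row C = row A − 1·row B = (12, 1, −1)   [check: 1·96 − 1·84 = 12]
  84 = 7·12 + 0   → remainder 0, stop. gcd = 12 (last nonzero row C).
So gcd(96, 84) = 12, with Bézout identity 1·96 − 1·84 = 12. Containment (⊇): the Bézout identity exhibits 12 as an element of (96, 84), giving (12) ⊆ (96, 84). Containment (⊆): since 12 | 96 and 12 | 84 (96 = 12·8, 84 = 12·7), every Z-linear combination of 96 and 84 is divisible by 12, so (96, 84) ⊆ (12). Therefore (96, 84) = (12), d = 12.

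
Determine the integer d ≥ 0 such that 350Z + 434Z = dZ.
In the PID Z, (a, b) is generated by gcd(a, b). Compute gcd(434, 350) with the extended Euclidean algorithm, tracking rows (r, s, t) with s·434 + t·350 = r:
  row A: (434, 1, 0)   [1·434 + 0·350 = 434]
  row B: (350, 0, 1)   [0·434 + 1·350 = 350]
  434 = 1·350 + 84   → row C = row A − 1·row B = (84, 1, −1)   [check: 1·434 − 1·350 = 84]
  350 = 4·84 + 14   → row D = row B − 4·row C = (14, −4, 5)   [check: −4·434 + 5·350 = 14]
  84 = 6·14 + 0   → remainder 0, stop. gcd = 14 (last nonzero row D).
So gcd(350, 434) = 14, with Bézout identity −4·434 + 5·350 = 14. Containment (⊇): the Bézout identity exhibits 14 as an element of (350, 434), giving (14) ⊆ (350, 434). Containment (⊆): since 14 | 350 and 14 | 434 (350 = 14·25, 434 = 14·31), every Z-linear combination of 350 and 434 is divisible by 14, so (350, 434) ⊆ (14). Therefore (350, 434) = (14), d = 14.

Final answer: (350, 434) = (14); d = 14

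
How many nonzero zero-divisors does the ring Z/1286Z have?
In Z/1286Z each nonzero element is either a unit (gcd with 1286 is 1) or a zero-divisor (gcd > 1). The number of units is φ(1286): factorise 1286 = 2 · 643, so φ(1286) = (2 − 1) · (643 − 1) = 1 · 642 = 642. The nonzero elements number 1286 − 1 = 1285. Hence the nonzero zero-divisors number 1285 − 642 = 643.

Final answer: Z/1286Z has 643 nonzero zero-divisors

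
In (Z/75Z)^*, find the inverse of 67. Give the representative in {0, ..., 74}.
Apply the extended Euclidean algorithm to (75, 67), tracking rows (r, s, t) with s·75 + t·67 = r. Each division r_prev = q·r_cur + r_new produces the new row as (previous row) − q·(current row):
  row A: (75, 1, 0)   [1·75 + 0·67 = 75]
  row B: (67, 0, 1)   [0·75 + 1·67 = 67]
  75 = 1·67 + 8   → row C = row A − 1·row B = (8, 1, −1)   [check: 1·75 − 1·67 = 8]
  67 = 8·8 + 3   → row D = row B − 8·row C = (3, −8, 9)   [check: −8·75 + 9·67 = 3]
  8 = 2·3 + 2   → row E = row C − 2·row D = (2, 17, −19)   [check: 17·75 − 19·67 = 2]
  3 = 1·2 + 1   → row F = row D − 1·row E = (1, −25, 28)   [check: −25·75 + 28·67 = 1]
  2 = 2·1 + 0   → remainder 0, stop. gcd = 1 (last nonzero row F).
The gcd is 1, so 67 is invertible mod 75. The last nonzero row gives −25·75 + 28·67 = 1, so t = 28. So 67^(−1) ≡ 28 (mod 75). Verify: 67 · 28 = 1876 ≡ 1 (mod 75). ✓

Final answer: 67^(−1) ≡ 28 (mod 75)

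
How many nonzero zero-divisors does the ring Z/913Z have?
In Z/913Z each nonzero element is either a unit (gcd with 913 is 1) or a zero-divisor (gcd > 1). The number of units is φ(913): factorise 913 = 11 · 83, so φ(913) = (11 − 1) · (83 − 1) = 10 · 82 = 820. The nonzero elements number 913 − 1 = 912. Hence the nonzero zero-divisors number 912 − 820 = 92.

Final answer: Z/913Z has 92 nonzero zero-divisors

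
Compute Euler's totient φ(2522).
φ(2522) = 1152

φ is multiplicative, with φ(p^e) = p^e − p^(e−1). Factorise 2522 = 2 · 13 · 97. Then
  φ(2522) = (2 − 1) · (13 − 1) · (97 − 1) = 1 · 12 · 96 = 1152.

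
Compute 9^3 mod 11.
3

Use repeated squaring. Binary(3) = 11. Walk through the bits of the exponent 3 left-to-right: at each bit after the leading one, square the running value, then multiply by 9 if the bit is 1 (always reducing mod 11):
  bit 1 = 1 (leading): start with 9.
  bit 2 = 1: square 9^2 = 81 ≡ 4; bit is 1, so multiply 4·9 = 36 ≡ 3 (mod 11).
Final value: 9^3 ≡ 3 (mod 11).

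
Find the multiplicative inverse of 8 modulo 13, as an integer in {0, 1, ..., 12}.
Apply the extended Euclidean algorithm to (13, 8), tracking rows (r, s, t) with s·13 + t·8 = r. Each division r_prev = q·r_cur + r_new produces the new row as (previous row) − q·(current row):
  row A: (13, 1, 0)   [1·13 + 0·8 = 13]
  row B: (8, 0, 1)   [0·13 + 1·8 = 8]
  13 = 1·8 + 5   → row C = row A − 1·row B = (5, 1, −1)   [check: 1·13 − 1·8 = 5]
  8 = 1·5 + 3   → row D = row B − 1·row C = (3, −1, 2)   [check: −1·13 + 2·8 = 3]
  5 = 1·3 + 2   → row E = row C − 1·row D = (2, 2, −3)   [check: 2·13 − 3·8 = 2]
  3 = 1·2 + 1   → row F = row D − 1·row E = (1, −3, 5)   [check: −3·13 + 5·8 = 1]
  2 = 2·1 + 0   → remainder 0, stop. gcd = 1 (last nonzero row F).
The gcd is 1, so 8 is invertible mod 13. The last nonzero row gives −3·13 + 5·8 = 1, so t = 5. So 8^(−1) ≡ 5 (mod 13). Verify: 8 · 5 = 40 ≡ 1 (mod 13). ✓

Final answer: 8^(−1) ≡ 5 (mod 13)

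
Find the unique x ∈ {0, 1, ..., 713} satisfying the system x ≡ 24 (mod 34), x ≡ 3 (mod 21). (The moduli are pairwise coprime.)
x ≡ 24 (mod 714); the representative in [0, 714) is 24

The moduli 34, 21 are pairwise coprime, so by the CRT there is a unique solution mod 34·21 = 714.
Solve by successive substitution. Start with x ≡ 24 (mod 34).
  Combine with x ≡ 3 (mod 21): write x = 24 + 34·t and require 24 + 34·t ≡ 3 (mod 21), i.e. 34·t ≡ 3 − 24 ≡ 0 (mod 21). Since 34^(−1) ≡ 13 (mod 21) (34 ≡ 13 (mod 21)), t ≡ 13·0 ≡ 0 (mod 21). So x ≡ 24 + 34·0 = 24 (mod 714).
Unique solution in [0, 714): x = 24.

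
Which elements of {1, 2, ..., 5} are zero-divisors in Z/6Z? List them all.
nonzero zero-divisors of Z/6Z = {2, 3, 4}

An element a ∈ Z/6Z (with a ≠ 0) is a zero-divisor iff gcd(a, 6) > 1 (because a is a unit precisely when gcd(a, n) = 1, and in Z/nZ every nonzero, non-unit element is a zero-divisor). Scan a = 1, ..., 5 and keep those with gcd(a, 6) > 1:
  gcd(2, 6) = 2, gcd(3, 6) = 3, gcd(4, 6) = 2.
All other a ∈ {1, ..., 5} have gcd(a, 6) = 1 and are units. So the nonzero zero-divisors are exactly the 3 values of a appearing in this scan.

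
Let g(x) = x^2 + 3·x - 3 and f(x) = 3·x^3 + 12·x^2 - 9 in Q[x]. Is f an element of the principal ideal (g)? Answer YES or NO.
In Q[x] the ideal (g) consists of all multiples of g, so f ∈ (g) iff g | f, i.e. iff the remainder of f on division by g is 0. Divide f by g (g is monic, so eliminate the leading term of the running remainder at each step):
  leading term 3·x^3: subtract (3·x)·g(x) = 3·x^3 + 9·x^2 - 9·x, leaving 3·x^2 + 9·x - 9
  leading term 3·x^2: subtract (3)·g(x) = 3·x^2 + 9·x - 9, leaving 0
The remainder is 0, so f(x) = g(x) · h(x) with h(x) = 3·x + 3. Hence g | f, i.e. f ∈ (g).

Final answer: YES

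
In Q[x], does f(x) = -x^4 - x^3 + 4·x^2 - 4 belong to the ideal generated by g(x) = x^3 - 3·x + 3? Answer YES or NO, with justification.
In Q[x] the ideal (g) consists of all multiples of g, so f ∈ (g) iff g | f, i.e. iff the remainder of f on division by g is 0. Divide f by g (g is monic, so eliminate the leading term of the running remainder at each step):
  leading term -x^4: subtract (-x)·g(x) = -x^4 + 3·x^2 - 3·x, leaving -x^3 + x^2 + 3·x - 4
  leading term -x^3: subtract (-1)·g(x) = -x^3 + 3·x - 3, leaving x^2 - 1
The remainder r(x) = x^2 - 1 ≠ 0 (and deg r < deg g), so g ∤ f, i.e. f ∉ (g).

Final answer: NO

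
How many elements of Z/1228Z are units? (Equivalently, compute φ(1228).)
Z/1228Z has φ(1228) = 612 units

An element a ∈ Z/1228Z is a unit iff gcd(a, 1228) = 1, so the number of units is φ(1228). φ is multiplicative, with φ(p^e) = p^e − p^(e−1). Factorise 1228 = 2^2 · 307. Then
  φ(1228) = (2^2 − 2^1) · (307 − 1) = 2 · 306 = 612.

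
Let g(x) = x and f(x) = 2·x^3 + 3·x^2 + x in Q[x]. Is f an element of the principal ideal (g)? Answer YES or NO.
In Q[x] the ideal (g) consists of all multiples of g, so f ∈ (g) iff g | f, i.e. iff the remainder of f on division by g is 0. Divide f by g (g is monic, so eliminate the leading term of the running remainder at each step):
  leading term 2·x^3: subtract (2·x^2)·g(x) = 2·x^3, leaving 3·x^2 + x
  leading term 3·x^2: subtract (3·x)·g(x) = 3·x^2, leaving x
  leading term x: subtract (1)·g(x) = x, leaving 0
The remainder is 0, so f(x) = g(x) · h(x) with h(x) = 2·x^2 + 3·x + 1. Hence g | f, i.e. f ∈ (g).

Final answer: YES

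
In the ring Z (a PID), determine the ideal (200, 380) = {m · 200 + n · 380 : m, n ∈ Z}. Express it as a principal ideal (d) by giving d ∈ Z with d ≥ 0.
In the PID Z, (a, b) is generated by gcd(a, b). Compute gcd(380, 200) with the extended Euclidean algorithm, tracking rows (r, s, t) with s·380 + t·200 = r:
  row A: (380, 1, 0)   [1·380 + 0·200 = 380]
  row B: (200, 0, 1)   [0·380 + 1·200 = 200]
  380 = 1·200 + 180   → row C = row A − 1·row B = (180, 1, −1)   [check: 1·380 − 1·200 = 180]
  200 = 1·180 + 20   → row D = row B − 1·row C = (20, −1, 2)   [check: −1·380 + 2·200 = 20]
  180 = 9·20 + 0   → remainder 0, stop. gcd = 20 (last nonzero row D).
So gcd(200, 380) = 20, with Bézout identity −1·380 + 2·200 = 20. Containment (⊇): the Bézout identity exhibits 20 as an element of (200, 380), giving (20) ⊆ (200, 380). Containment (⊆): since 20 | 200 and 20 | 380 (200 = 20·10, 380 = 20·19), every Z-linear combination of 200 and 380 is divisible by 20, so (200, 380) ⊆ (20). Therefore (200, 380) = (20), d = 20.

Final answer: (200, 380) = (20); d = 20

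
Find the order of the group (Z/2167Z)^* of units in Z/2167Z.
|(Z/2167Z)^*| = 1960

(Z/2167Z)^* consists of the classes a with gcd(a, 2167) = 1, so its order is φ(2167). φ is multiplicative, with φ(p^e) = p^e − p^(e−1). Factorise 2167 = 11 · 197. Then
  φ(2167) = (11 − 1) · (197 − 1) = 10 · 196 = 1960.
Thus |(Z/2167Z)^*| = 1960.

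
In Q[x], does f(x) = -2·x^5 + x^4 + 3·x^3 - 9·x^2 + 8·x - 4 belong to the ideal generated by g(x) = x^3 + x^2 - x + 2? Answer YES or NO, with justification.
YES

In Q[x] the ideal (g) consists of all multiples of g, so f ∈ (g) iff g | f, i.e. iff the remainder of f on division by g is 0. Divide f by g (g is monic, so eliminate the leading term of the running remainder at each step):
  leading term -2·x^5: subtract (-2·x^2)·g(x) = -2·x^5 - 2·x^4 + 2·x^3 - 4·x^2, leaving 3·x^4 + x^3 - 5·x^2 + 8·x - 4
  leading term 3·x^4: subtract (3·x)·g(x) = 3·x^4 + 3·x^3 - 3·x^2 + 6·x, leaving -2·x^3 - 2·x^2 + 2·x - 4
  leading term -2·x^3: subtract (-2)·g(x) = -2·x^3 - 2·x^2 + 2·x - 4, leaving 0
The remainder is 0, so f(x) = g(x) · h(x) with h(x) = -2·x^2 + 3·x - 2. Hence g | f, i.e. f ∈ (g).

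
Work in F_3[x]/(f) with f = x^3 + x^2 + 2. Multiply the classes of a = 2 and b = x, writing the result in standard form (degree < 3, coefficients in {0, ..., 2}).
Multiply as integer polynomials: a · b = 2·x. Reducing coefficients mod 3: a · b ≡ 2·x. This already has degree < 3, so no reduction by f is needed. Hence a · b ≡ 2·x in F_3[x]/(f).

Final answer: a · b ≡ 2·x (mod f(x))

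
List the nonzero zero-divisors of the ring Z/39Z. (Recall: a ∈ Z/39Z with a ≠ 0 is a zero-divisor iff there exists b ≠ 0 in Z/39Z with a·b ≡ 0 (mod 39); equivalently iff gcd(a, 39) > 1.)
An element a ∈ Z/39Z (with a ≠ 0) is a zero-divisor iff gcd(a, 39) > 1 (because a is a unit precisely when gcd(a, n) = 1, and in Z/nZ every nonzero, non-unit element is a zero-divisor). Scan a = 1, ..., 38 and keep those with gcd(a, 39) > 1:
  gcd(3, 39) = 3, gcd(6, 39) = 3, gcd(9, 39) = 3, gcd(12, 39) = 3, gcd(13, 39) = 13, gcd(15, 39) = 3, gcd(18, 39) = 3, gcd(21, 39) = 3, gcd(24, 39) = 3, gcd(26, 39) = 13, gcd(27, 39) = 3, gcd(30, 39) = 3, gcd(33, 39) = 3, gcd(36, 39) = 3.
All other a ∈ {1, ..., 38} have gcd(a, 39) = 1 and are units. So the nonzero zero-divisors are exactly the 14 values of a appearing in this scan.

Final answer: nonzero zero-divisors of Z/39Z = {3, 6, 9, 12, 13, 15, 18, 21, 24, 26, 27, 30, 33, 36}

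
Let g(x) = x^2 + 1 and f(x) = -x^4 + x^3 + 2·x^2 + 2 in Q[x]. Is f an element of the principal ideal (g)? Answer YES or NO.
In Q[x] the ideal (g) consists of all multiples of g, so f ∈ (g) iff g | f, i.e. iff the remainder of f on division by g is 0. Divide f by g (g is monic, so eliminate the leading term of the running remainder at each step):
  leading term -x^4: subtract (-x^2)·g(x) = -x^4 - x^2, leaving x^3 + 3·x^2 + 2
  leading term x^3: subtract (x)·g(x) = x^3 + x, leaving 3·x^2 - x + 2
  leading term 3·x^2: subtract (3)·g(x) = 3·x^2 + 3, leaving -x - 1
The remainder r(x) = -x - 1 ≠ 0 (and deg r < deg g), so g ∤ f, i.e. f ∉ (g).

Final answer: NO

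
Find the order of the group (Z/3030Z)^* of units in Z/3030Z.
(Z/3030Z)^* consists of the classes a with gcd(a, 3030) = 1, so its order is φ(3030). φ is multiplicative, with φ(p^e) = p^e − p^(e−1). Factorise 3030 = 2 · 3 · 5 · 101. Then
  φ(3030) = (2 − 1) · (3 − 1) · (5 − 1) · (101 − 1) = 1 · 2 · 4 · 100 = 800.
Thus |(Z/3030Z)^*| = 800.

Final answer: |(Z/3030Z)^*| = 800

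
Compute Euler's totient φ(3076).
φ is multiplicative, with φ(p^e) = p^e − p^(e−1). Factorise 3076 = 2^2 · 769. Then
  φ(3076) = (2^2 − 2^1) · (769 − 1) = 2 · 768 = 1536.

Final answer: φ(3076) = 1536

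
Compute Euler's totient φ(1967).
φ(1967) = 1680

φ is multiplicative, with φ(p^e) = p^e − p^(e−1). Factorise 1967 = 7 · 281. Then
  φ(1967) = (7 − 1) · (281 − 1) = 6 · 280 = 1680.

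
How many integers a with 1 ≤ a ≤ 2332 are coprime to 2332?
1040

The number of a ∈ {1, ..., 2332} with gcd(a, 2332) = 1 is by definition Euler's totient φ(2332). φ is multiplicative, with φ(p^e) = p^e − p^(e−1). Factorise 2332 = 2^2 · 11 · 53. Then
  φ(2332) = (2^2 − 2^1) · (11 − 1) · (53 − 1) = 2 · 10 · 52 = 1040.
So there are 1040 such integers.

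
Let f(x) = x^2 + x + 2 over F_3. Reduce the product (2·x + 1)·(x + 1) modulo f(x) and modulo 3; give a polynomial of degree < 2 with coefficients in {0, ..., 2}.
Multiply as integer polynomials: a · b = 2·x^2 + 3·x + 1. Reducing coefficients mod 3: a · b ≡ 2·x^2 + 1. Now divide by f(x) = x^2 + x + 2 in F_3[x], eliminating the leading term at each step:
  leading term 2·x^2: subtract (2)·f(x) = 2·x^2 + 2·x + 1, leaving x (coefficients mod 3)
The degree is now < 2, so this is the remainder. Hence a · b ≡ x in F_3[x]/(f).

Final answer: a · b ≡ x (mod f(x))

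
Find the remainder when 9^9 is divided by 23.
2

Use repeated squaring. Binary(9) = 1001. Walk through the bits of the exponent 9 left-to-right: at each bit after the leading one, square the running value, then multiply by 9 if the bit is 1 (always reducing mod 23):
  bit 1 = 1 (leading): start with 9.
  bit 2 = 0: square 9^2 = 81 ≡ 12 (mod 23).
  bit 3 = 0: square 12^2 = 144 ≡ 6 (mod 23).
  bit 4 = 1: square 6^2 = 36 ≡ 13; bit is 1, so multiply 13·9 = 117 ≡ 2 (mod 23).
Final value: 9^9 ≡ 2 (mod 23).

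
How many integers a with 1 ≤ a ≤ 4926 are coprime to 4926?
1640

The number of a ∈ {1, ..., 4926} with gcd(a, 4926) = 1 is by definition Euler's totient φ(4926). φ is multiplicative, with φ(p^e) = p^e − p^(e−1). Factorise 4926 = 2 · 3 · 821. Then
  φ(4926) = (2 − 1) · (3 − 1) · (821 − 1) = 1 · 2 · 820 = 1640.
So there are 1640 such integers.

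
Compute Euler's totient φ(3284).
φ(3284) = 1640

φ is multiplicative, with φ(p^e) = p^e − p^(e−1). Factorise 3284 = 2^2 · 821. Then
  φ(3284) = (2^2 − 2^1) · (821 − 1) = 2 · 820 = 1640.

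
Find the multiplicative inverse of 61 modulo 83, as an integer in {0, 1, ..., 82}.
61^(−1) ≡ 49 (mod 83)

Apply the extended Euclidean algorithm to (83, 61), tracking rows (r, s, t) with s·83 + t·61 = r. Each division r_prev = q·r_cur + r_new produces the new row as (previous row) − q·(current row):
  row A: (83, 1, 0)   [1·83 + 0·61 = 83]
  row B: (61, 0, 1)   [0·83 + 1·61 = 61]
  83 = 1·61 + 22   → row C = row A − 1·row B = (22, 1, −1)   [check: 1·83 − 1·61 = 22]
  61 = 2·22 + 17   → row D = row B − 2·row C = (17, −2, 3)   [check: −2·83 + 3·61 = 17]
  22 = 1·17 + 5   → row E = row C − 1·row D = (5, 3, −4)   [check: 3·83 − 4·61 = 5]
  17 = 3·5 + 2   → row F = row D − 3·row E = (2, −11, 15)   [check: −11·83 + 15·61 = 2]
  5 = 2·2 + 1   → row G = row E − 2·row F = (1, 25, −34)   [check: 25·83 − 34·61 = 1]
  2 = 2·1 + 0   → remainder 0, stop. gcd = 1 (last nonzero row G).
The gcd is 1, so 61 is invertible mod 83. The last nonzero row gives 25·83 − 34·61 = 1, so t = −34. So 61^(−1) ≡ −34 ≡ 49 (mod 83). Verify: 61 · 49 = 2989 ≡ 1 (mod 83). ✓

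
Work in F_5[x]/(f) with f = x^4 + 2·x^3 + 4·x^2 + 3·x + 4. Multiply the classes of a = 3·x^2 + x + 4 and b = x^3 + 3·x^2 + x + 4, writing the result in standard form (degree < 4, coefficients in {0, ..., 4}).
Multiply as integer polynomials: a · b = 3·x^5 + 10·x^4 + 10·x^3 + 25·x^2 + 8·x + 16. Reducing coefficients mod 5: a · b ≡ 3·x^5 + 3·x + 1. Now divide by f(x) = x^4 + 2·x^3 + 4·x^2 + 3·x + 4 in F_5[x], eliminating the leading term at each step:
  leading term 3·x^5: subtract (3·x)·f(x) = 3·x^5 + x^4 + 2·x^3 + 4·x^2 + 2·x, leaving 4·x^4 + 3·x^3 + x^2 + x + 1 (coefficients mod 5)
  leading term 4·x^4: subtract (4)·f(x) = 4·x^4 + 3·x^3 + x^2 + 2·x + 1, leaving 4·x (coefficients mod 5)
The degree is now < 4, so this is the remainder. Hence a · b ≡ 4·x in F_5[x]/(f).

Final answer: a · b ≡ 4·x (mod f(x))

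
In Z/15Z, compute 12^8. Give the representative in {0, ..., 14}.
6

Use repeated squaring. Binary(8) = 1000. Walk through the bits of the exponent 8 left-to-right: at each bit after the leading one, square the running value, then multiply by 12 if the bit is 1 (always reducing mod 15):
  bit 1 = 1 (leading): start with 12.
  bit 2 = 0: square 12^2 = 144 ≡ 9 (mod 15).
  bit 3 = 0: square 9^2 = 81 ≡ 6 (mod 15).
  bit 4 = 0: square 6^2 = 36 ≡ 6 (mod 15).
Final value: 12^8 ≡ 6 (mod 15).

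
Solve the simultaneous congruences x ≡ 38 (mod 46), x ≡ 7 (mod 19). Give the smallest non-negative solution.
The moduli 46, 19 are pairwise coprime, so by the CRT there is a unique solution mod 46·19 = 874.
Solve by successive substitution. Start with x ≡ 38 (mod 46).
  Combine with x ≡ 7 (mod 19): write x = 38 + 46·t and require 38 + 46·t ≡ 7 (mod 19), i.e. 46·t ≡ 7 − 38 ≡ 7 (mod 19). Since 46^(−1) ≡ 12 (mod 19) (46 ≡ 8 (mod 19)), t ≡ 12·7 ≡ 8 (mod 19). So x ≡ 38 + 46·8 = 406 (mod 874).
Unique solution in [0, 874): x = 406.

Final answer: x ≡ 406 (mod 874); the representative in [0, 874) is 406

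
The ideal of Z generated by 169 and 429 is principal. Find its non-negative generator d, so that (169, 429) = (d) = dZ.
(169, 429) = (13); d = 13

In the PID Z, (a, b) is generated by gcd(a, b). Compute gcd(429, 169) with the extended Euclidean algorithm, tracking rows (r, s, t) with s·429 + t·169 = r:
  row A: (429, 1, 0)   [1·429 + 0·169 = 429]
  row B: (169, 0, 1)   [0·429 + 1·169 = 169]
  429 = 2·169 + 91   → row C = row A − 2·row B = (91, 1, −2)   [check: 1·429 − 2·169 = 91]
  169 = 1·91 + 78   → row D = row B − 1·row C = (78, −1, 3)   [check: −1·429 + 3·169 = 78]
  91 = 1·78 + 13   → row E = row C − 1·row D = (13, 2, −5)   [check: 2·429 − 5·169 = 13]
  78 = 6·13 + 0   → remainder 0, stop. gcd = 13 (last nonzero row E).
So gcd(169, 429) = 13, with Bézout identity 2·429 − 5·169 = 13. Containment (⊇): the Bézout identity exhibits 13 as an element of (169, 429), giving (13) ⊆ (169, 429). Containment (⊆): since 13 | 169 and 13 | 429 (169 = 13·13, 429 = 13·33), every Z-linear combination of 169 and 429 is divisible by 13, so (169, 429) ⊆ (13). Therefore (169, 429) = (13), d = 13.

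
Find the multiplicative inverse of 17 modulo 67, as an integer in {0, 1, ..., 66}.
17^(−1) ≡ 4 (mod 67)

Apply the extended Euclidean algorithm to (67, 17), tracking rows (r, s, t) with s·67 + t·17 = r. Each division r_prev = q·r_cur + r_new produces the new row as (previous row) − q·(current row):
  row A: (67, 1, 0)   [1·67 + 0·17 = 67]
  row B: (17, 0, 1)   [0·67 + 1·17 = 17]
  67 = 3·17 + 16   → row C = row A − 3·row B = (16, 1, −3)   [check: 1·67 − 3·17 = 16]
  17 = 1·16 + 1   → row D = row B − 1·row C = (1, −1, 4)   [check: −1·67 + 4·17 = 1]
  16 = 16·1 + 0   → remainder 0, stop. gcd = 1 (last nonzero row D).
The gcd is 1, so 17 is invertible mod 67. The last nonzero row gives −1·67 + 4·17 = 1, so t = 4. So 17^(−1) ≡ 4 (mod 67). Verify: 17 · 4 = 68 ≡ 1 (mod 67). ✓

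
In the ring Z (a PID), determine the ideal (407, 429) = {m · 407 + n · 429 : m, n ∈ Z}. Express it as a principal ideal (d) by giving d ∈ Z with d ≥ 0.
In the PID Z, (a, b) is generated by gcd(a, b). Compute gcd(429, 407) with the extended Euclidean algorithm, tracking rows (r, s, t) with s·429 + t·407 = r:
  row A: (429, 1, 0)   [1·429 + 0·407 = 429]
  row B: (407, 0, 1)   [0·429 + 1·407 = 407]
  429 = 1·407 + 22   → row C = row A − 1·row B = (22, 1, −1)   [check: 1·429 − 1·407 = 22]
  407 = 18·22 + 11   → row D = row B − 18·row C = (11, −18, 19)   [check: −18·429 + 19·407 = 11]
  22 = 2·11 + 0   → remainder 0, stop. gcd = 11 (last nonzero row D).
So gcd(407, 429) = 11, with Bézout identity −18·429 + 19·407 = 11. Containment (⊇): the Bézout identity exhibits 11 as an element of (407, 429), giving (11) ⊆ (407, 429). Containment (⊆): since 11 | 407 and 11 | 429 (407 = 11·37, 429 = 11·39), every Z-linear combination of 407 and 429 is divisible by 11, so (407, 429) ⊆ (11). Therefore (407, 429) = (11), d = 11.

Final answer: (407, 429) = (11); d = 11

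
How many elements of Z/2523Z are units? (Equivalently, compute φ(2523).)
Z/2523Z has φ(2523) = 1624 units

An element a ∈ Z/2523Z is a unit iff gcd(a, 2523) = 1, so the number of units is φ(2523). φ is multiplicative, with φ(p^e) = p^e − p^(e−1). Factorise 2523 = 3 · 29^2. Then
  φ(2523) = (3 − 1) · (29^2 − 29^1) = 2 · 812 = 1624.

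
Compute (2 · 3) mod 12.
6

Both factors are already reduced mod 12. 2 · 3 = 6. Dividing by 12: 6 = 0·12 + 6. So (2 · 3) mod 12 = 6.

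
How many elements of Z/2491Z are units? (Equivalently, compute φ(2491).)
An element a ∈ Z/2491Z is a unit iff gcd(a, 2491) = 1, so the number of units is φ(2491). φ is multiplicative, with φ(p^e) = p^e − p^(e−1). Factorise 2491 = 47 · 53. Then
  φ(2491) = (47 − 1) · (53 − 1) = 46 · 52 = 2392.

Final answer: Z/2491Z has φ(2491) = 2392 units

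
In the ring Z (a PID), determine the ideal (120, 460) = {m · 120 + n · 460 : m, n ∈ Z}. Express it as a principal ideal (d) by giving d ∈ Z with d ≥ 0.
In the PID Z, (a, b) is generated by gcd(a, b). Compute gcd(460, 120) with the extended Euclidean algorithm, tracking rows (r, s, t) with s·460 + t·120 = r:
  row A: (460, 1, 0)   [1·460 + 0·120 = 460]
  row B: (120, 0, 1)   [0·460 + 1·120 = 120]
  460 = 3·120 + 100   → row C = row A − 3·row B = (100, 1, −3)   [check: 1·460 − 3·120 = 100]
  120 = 1·100 + 20   → row D = row B − 1·row C = (20, −1, 4)   [check: −1·460 + 4·120 = 20]
  100 = 5·20 + 0   → remainder 0, stop. gcd = 20 (last nonzero row D).
So gcd(120, 460) = 20, with Bézout identity −1·460 + 4·120 = 20. Containment (⊇): the Bézout identity exhibits 20 as an element of (120, 460), giving (20) ⊆ (120, 460). Containment (⊆): since 20 | 120 and 20 | 460 (120 = 20·6, 460 = 20·23), every Z-linear combination of 120 and 460 is divisible by 20, so (120, 460) ⊆ (20). Therefore (120, 460) = (20), d = 20.

Final answer: (120, 460) = (20); d = 20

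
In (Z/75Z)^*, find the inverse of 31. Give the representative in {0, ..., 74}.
Apply the extended Euclidean algorithm to (75, 31), tracking rows (r, s, t) with s·75 + t·31 = r. Each division r_prev = q·r_cur + r_new produces the new row as (previous row) − q·(current row):
  row A: (75, 1, 0)   [1·75 + 0·31 = 75]
  row B: (31, 0, 1)   [0·75 + 1·31 = 31]
  75 = 2·31 + 13   → row C = row A − 2·row B = (13, 1, −2)   [check: 1·75 − 2·31 = 13]
  31 = 2·13 + 5   → row D = row B − 2·row C = (5, −2, 5)   [check: −2·75 + 5·31 = 5]
  13 = 2·5 + 3   → row E = row C − 2·row D = (3, 5, −12)   [check: 5·75 − 12·31 = 3]
  5 = 1·3 + 2   → row F = row D − 1·row E = (2, −7, 17)   [check: −7·75 + 17·31 = 2]
  3 = 1·2 + 1   → row G = row E − 1·row F = (1, 12, −29)   [check: 12·75 − 29·31 = 1]
  2 = 2·1 + 0   → remainder 0, stop. gcd = 1 (last nonzero row G).
The gcd is 1, so 31 is invertible mod 75. The last nonzero row gives 12·75 − 29·31 = 1, so t = −29. So 31^(−1) ≡ −29 ≡ 46 (mod 75). Verify: 31 · 46 = 1426 ≡ 1 (mod 75). ✓

Final answer: 31^(−1) ≡ 46 (mod 75)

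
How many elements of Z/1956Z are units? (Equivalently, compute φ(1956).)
Z/1956Z has φ(1956) = 648 units

An element a ∈ Z/1956Z is a unit iff gcd(a, 1956) = 1, so the number of units is φ(1956). φ is multiplicative, with φ(p^e) = p^e − p^(e−1). Factorise 1956 = 2^2 · 3 · 163. Then
  φ(1956) = (2^2 − 2^1) · (3 − 1) · (163 − 1) = 2 · 2 · 162 = 648.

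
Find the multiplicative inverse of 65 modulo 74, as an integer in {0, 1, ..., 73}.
65^(−1) ≡ 41 (mod 74)

Apply the extended Euclidean algorithm to (74, 65), tracking rows (r, s, t) with s·74 + t·65 = r. Each division r_prev = q·r_cur + r_new produces the new row as (previous row) − q·(current row):
  row A: (74, 1, 0)   [1·74 + 0·65 = 74]
  row B: (65, 0, 1)   [0·74 + 1·65 = 65]
  74 = 1·65 + 9   → row C = row A − 1·row B = (9, 1, −1)   [check: 1·74 − 1·65 = 9]
  65 = 7·9 + 2   → row D = row B − 7·row C = (2, −7, 8)   [check: −7·74 + 8·65 = 2]
  9 = 4·2 + 1   → row E = row C − 4·row D = (1, 29, −33)   [check: 29·74 − 33·65 = 1]
  2 = 2·1 + 0   → remainder 0, stop. gcd = 1 (last nonzero row E).
The gcd is 1, so 65 is invertible mod 74. The last nonzero row gives 29·74 − 33·65 = 1, so t = −33. So 65^(−1) ≡ −33 ≡ 41 (mod 74). Verify: 65 · 41 = 2665 ≡ 1 (mod 74). ✓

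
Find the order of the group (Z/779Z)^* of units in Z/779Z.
(Z/779Z)^* consists of the classes a with gcd(a, 779) = 1, so its order is φ(779). φ is multiplicative, with φ(p^e) = p^e − p^(e−1). Factorise 779 = 19 · 41. Then
  φ(779) = (19 − 1) · (41 − 1) = 18 · 40 = 720.
Thus |(Z/779Z)^*| = 720.

Final answer: |(Z/779Z)^*| = 720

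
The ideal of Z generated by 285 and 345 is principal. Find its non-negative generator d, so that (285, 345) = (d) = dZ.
(285, 345) = (15); d = 15

In the PID Z, (a, b) is generated by gcd(a, b). Compute gcd(345, 285) with the extended Euclidean algorithm, tracking rows (r, s, t) with s·345 + t·285 = r:
  row A: (345, 1, 0)   [1·345 + 0·285 = 345]
  row B: (285, 0, 1)   [0·345 + 1·285 = 285]
  345 = 1·285 + 60   → row C = row A − 1·row B = (60, 1, −1)   [check: 1·345 − 1·285 = 60]
  285 = 4·60 + 45   → row D = row B − 4·row C = (45, −4, 5)   [check: −4·345 + 5·285 = 45]
  60 = 1·45 + 15   → row E = row C − 1·row D = (15, 5, −6)   [check: 5·345 − 6·285 = 15]
  45 = 3·15 + 0   → remainder 0, stop. gcd = 15 (last nonzero row E).
So gcd(285, 345) = 15, with Bézout identity 5·345 − 6·285 = 15. Containment (⊇): the Bézout identity exhibits 15 as an element of (285, 345), giving (15) ⊆ (285, 345). Containment (⊆): since 15 | 285 and 15 | 345 (285 = 15·19, 345 = 15·23), every Z-linear combination of 285 and 345 is divisible by 15, so (285, 345) ⊆ (15). Therefore (285, 345) = (15), d = 15.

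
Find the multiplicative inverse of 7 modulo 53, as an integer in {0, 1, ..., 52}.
Apply the extended Euclidean algorithm to (53, 7), tracking rows (r, s, t) with s·53 + t·7 = r. Each division r_prev = q·r_cur + r_new produces the new row as (previous row) − q·(current row):
  row A: (53, 1, 0)   [1·53 + 0·7 = 53]
  row B: (7, 0, 1)   [0·53 + 1·7 = 7]
  53 = 7·7 + 4   → row C = row A − 7·row B = (4, 1, −7)   [check: 1·53 − 7·7 = 4]
  7 = 1·4 + 3   → row D = row B − 1·row C = (3, −1, 8)   [check: −1·53 + 8·7 = 3]
  4 = 1·3 + 1   → row E = row C − 1·row D = (1, 2, −15)   [check: 2·53 − 15·7 = 1]
  3 = 3·1 + 0   → remainder 0, stop. gcd = 1 (last nonzero row E).
The gcd is 1, so 7 is invertible mod 53. The last nonzero row gives 2·53 − 15·7 = 1, so t = −15. So 7^(−1) ≡ −15 ≡ 38 (mod 53). Verify: 7 · 38 = 266 ≡ 1 (mod 53). ✓

Final answer: 7^(−1) ≡ 38 (mod 53)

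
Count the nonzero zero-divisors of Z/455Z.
Z/455Z has 166 nonzero zero-divisors

In Z/455Z each nonzero element is either a unit (gcd with 455 is 1) or a zero-divisor (gcd > 1). The number of units is φ(455): factorise 455 = 5 · 7 · 13, so φ(455) = (5 − 1) · (7 − 1) · (13 − 1) = 4 · 6 · 12 = 288. The nonzero elements number 455 − 1 = 454. Hence the nonzero zero-divisors number 454 − 288 = 166.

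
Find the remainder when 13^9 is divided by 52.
13

Use repeated squaring. Binary(9) = 1001. Walk through the bits of the exponent 9 left-to-right: at each bit after the leading one, square the running value, then multiply by 13 if the bit is 1 (always reducing mod 52):
  bit 1 = 1 (leading): start with 13.
  bit 2 = 0: square 13^2 = 169 ≡ 13 (mod 52).
  bit 3 = 0: square 13^2 = 169 ≡ 13 (mod 52).
  bit 4 = 1: square 13^2 = 169 ≡ 13; bit is 1, so multiply 13·13 = 169 ≡ 13 (mod 52).
Final value: 13^9 ≡ 13 (mod 52).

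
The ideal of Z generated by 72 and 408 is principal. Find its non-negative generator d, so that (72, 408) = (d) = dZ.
(72, 408) = (24); d = 24

In the PID Z, (a, b) is generated by gcd(a, b). Compute gcd(408, 72) with the extended Euclidean algorithm, tracking rows (r, s, t) with s·408 + t·72 = r:
  row A: (408, 1, 0)   [1·408 + 0·72 = 408]
  row B: (72, 0, 1)   [0·408 + 1·72 = 72]
  408 = 5·72 + 48   → row C = row A − 5·row B = (48, 1, −5)   [check: 1·408 − 5·72 = 48]
  72 = 1·48 + 24   → row D = row B − 1·row C = (24, −1, 6)   [check: −1·408 + 6·72 = 24]
  48 = 2·24 + 0   → remainder 0, stop. gcd = 24 (last nonzero row D).
So gcd(72, 408) = 24, with Bézout identity −1·408 + 6·72 = 24. Containment (⊇): the Bézout identity exhibits 24 as an element of (72, 408), giving (24) ⊆ (72, 408). Containment (⊆): since 24 | 72 and 24 | 408 (72 = 24·3, 408 = 24·17), every Z-linear combination of 72 and 408 is divisible by 24, so (72, 408) ⊆ (24). Therefore (72, 408) = (24), d = 24.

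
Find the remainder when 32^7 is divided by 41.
9

Use repeated squaring. Binary(7) = 111. Walk through the bits of the exponent 7 left-to-right: at each bit after the leading one, square the running value, then multiply by 32 if the bit is 1 (always reducing mod 41):
  bit 1 = 1 (leading): start with 32.
  bit 2 = 1: square 32^2 = 1024 ≡ 40; bit is 1, so multiply 40·32 = 1280 ≡ 9 (mod 41).
  bit 3 = 1: square 9^2 = 81 ≡ 40; bit is 1, so multiply 40·32 = 1280 ≡ 9 (mod 41).
Final value: 32^7 ≡ 9 (mod 41).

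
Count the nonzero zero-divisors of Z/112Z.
Z/112Z has 63 nonzero zero-divisors

In Z/112Z each nonzero element is either a unit (gcd with 112 is 1) or a zero-divisor (gcd > 1). The number of units is φ(112): factorise 112 = 2^4 · 7, so φ(112) = (2^4 − 2^3) · (7 − 1) = 8 · 6 = 48. The nonzero elements number 112 − 1 = 111. Hence the nonzero zero-divisors number 111 − 48 = 63.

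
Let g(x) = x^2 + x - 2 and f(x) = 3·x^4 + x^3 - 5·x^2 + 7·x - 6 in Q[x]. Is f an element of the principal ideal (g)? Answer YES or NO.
YES

In Q[x] the ideal (g) consists of all multiples of g, so f ∈ (g) iff g | f, i.e. iff the remainder of f on division by g is 0. Divide f by g (g is monic, so eliminate the leading term of the running remainder at each step):
  leading term 3·x^4: subtract (3·x^2)·g(x) = 3·x^4 + 3·x^3 - 6·x^2, leaving -2·x^3 + x^2 + 7·x - 6
  leading term -2·x^3: subtract (-2·x)·g(x) = -2·x^3 - 2·x^2 + 4·x, leaving 3·x^2 + 3·x - 6
  leading term 3·x^2: subtract (3)·g(x) = 3·x^2 + 3·x - 6, leaving 0
The remainder is 0, so f(x) = g(x) · h(x) with h(x) = 3·x^2 - 2·x + 3. Hence g | f, i.e. f ∈ (g).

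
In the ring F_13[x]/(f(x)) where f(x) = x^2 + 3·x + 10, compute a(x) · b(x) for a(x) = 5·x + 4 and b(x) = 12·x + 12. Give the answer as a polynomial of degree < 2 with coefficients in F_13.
a · b ≡ 6·x + 7 (mod f(x))

Multiply as integer polynomials: a · b = 60·x^2 + 108·x + 48. Reducing coefficients mod 13: a · b ≡ 8·x^2 + 4·x + 9. Now divide by f(x) = x^2 + 3·x + 10 in F_13[x], eliminating the leading term at each step:
  leading term 8·x^2: subtract (8)·f(x) = 8·x^2 + 11·x + 2, leaving 6·x + 7 (coefficients mod 13)
The degree is now < 2, so this is the remainder. Hence a · b ≡ 6·x + 7 in F_13[x]/(f).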